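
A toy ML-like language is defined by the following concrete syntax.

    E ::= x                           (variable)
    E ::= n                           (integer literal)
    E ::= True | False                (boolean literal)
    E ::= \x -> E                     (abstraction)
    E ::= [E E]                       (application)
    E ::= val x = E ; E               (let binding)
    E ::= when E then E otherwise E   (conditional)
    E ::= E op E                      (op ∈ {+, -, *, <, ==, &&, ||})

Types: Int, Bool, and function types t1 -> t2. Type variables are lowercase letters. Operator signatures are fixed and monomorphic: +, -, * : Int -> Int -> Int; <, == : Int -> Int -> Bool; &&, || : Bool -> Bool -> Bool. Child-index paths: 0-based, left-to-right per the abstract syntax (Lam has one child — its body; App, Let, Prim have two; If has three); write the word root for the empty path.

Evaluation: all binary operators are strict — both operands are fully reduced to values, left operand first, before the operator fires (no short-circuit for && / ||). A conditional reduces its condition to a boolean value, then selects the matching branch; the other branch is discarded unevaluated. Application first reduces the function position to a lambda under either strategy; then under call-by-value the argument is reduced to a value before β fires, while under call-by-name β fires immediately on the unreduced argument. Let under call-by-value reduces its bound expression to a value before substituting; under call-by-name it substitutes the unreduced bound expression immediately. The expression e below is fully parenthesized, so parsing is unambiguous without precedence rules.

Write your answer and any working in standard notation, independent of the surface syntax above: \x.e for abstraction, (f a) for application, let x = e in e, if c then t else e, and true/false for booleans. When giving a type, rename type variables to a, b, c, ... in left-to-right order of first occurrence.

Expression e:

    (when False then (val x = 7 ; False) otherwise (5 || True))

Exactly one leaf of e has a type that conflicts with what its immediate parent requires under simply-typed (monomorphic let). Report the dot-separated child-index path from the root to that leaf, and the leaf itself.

Answer: 2.0 : 5

Derivation:
  unify Bool ~ Bool
let x : Int
  unify Int ~ Bool
  FAIL: mismatch Int ~ Bool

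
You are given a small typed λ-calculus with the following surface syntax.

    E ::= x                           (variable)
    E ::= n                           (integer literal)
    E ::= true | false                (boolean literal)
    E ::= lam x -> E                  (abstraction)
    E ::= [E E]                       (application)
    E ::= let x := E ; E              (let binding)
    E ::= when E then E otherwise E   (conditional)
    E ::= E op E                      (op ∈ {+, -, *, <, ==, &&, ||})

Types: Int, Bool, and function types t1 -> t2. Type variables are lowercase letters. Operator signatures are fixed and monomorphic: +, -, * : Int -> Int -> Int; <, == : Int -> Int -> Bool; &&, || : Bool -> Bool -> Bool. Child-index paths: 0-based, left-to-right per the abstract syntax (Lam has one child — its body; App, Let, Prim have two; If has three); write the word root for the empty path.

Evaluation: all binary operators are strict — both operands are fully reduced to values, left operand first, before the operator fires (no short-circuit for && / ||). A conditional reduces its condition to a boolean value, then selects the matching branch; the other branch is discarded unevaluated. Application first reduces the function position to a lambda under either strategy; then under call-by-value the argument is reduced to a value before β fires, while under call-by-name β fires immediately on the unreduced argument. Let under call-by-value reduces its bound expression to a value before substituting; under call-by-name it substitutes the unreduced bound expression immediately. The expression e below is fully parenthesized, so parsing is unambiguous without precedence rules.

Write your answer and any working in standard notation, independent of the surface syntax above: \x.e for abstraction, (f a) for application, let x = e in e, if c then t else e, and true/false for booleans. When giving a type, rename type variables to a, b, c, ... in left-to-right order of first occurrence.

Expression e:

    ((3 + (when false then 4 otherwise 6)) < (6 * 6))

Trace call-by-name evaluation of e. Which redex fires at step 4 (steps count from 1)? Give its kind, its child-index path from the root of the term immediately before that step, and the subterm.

Answer: delta at root : (9 < 36)

Trace:
step 0: ((3 + (if false then 4 else 6)) < (6 * 6))
step 1: [if@0.1] ((3 + 6) < (6 * 6))
step 2: [delta@0] (9 < (6 * 6))
step 3: [delta@1] (9 < 36)
step 4: [delta@root] true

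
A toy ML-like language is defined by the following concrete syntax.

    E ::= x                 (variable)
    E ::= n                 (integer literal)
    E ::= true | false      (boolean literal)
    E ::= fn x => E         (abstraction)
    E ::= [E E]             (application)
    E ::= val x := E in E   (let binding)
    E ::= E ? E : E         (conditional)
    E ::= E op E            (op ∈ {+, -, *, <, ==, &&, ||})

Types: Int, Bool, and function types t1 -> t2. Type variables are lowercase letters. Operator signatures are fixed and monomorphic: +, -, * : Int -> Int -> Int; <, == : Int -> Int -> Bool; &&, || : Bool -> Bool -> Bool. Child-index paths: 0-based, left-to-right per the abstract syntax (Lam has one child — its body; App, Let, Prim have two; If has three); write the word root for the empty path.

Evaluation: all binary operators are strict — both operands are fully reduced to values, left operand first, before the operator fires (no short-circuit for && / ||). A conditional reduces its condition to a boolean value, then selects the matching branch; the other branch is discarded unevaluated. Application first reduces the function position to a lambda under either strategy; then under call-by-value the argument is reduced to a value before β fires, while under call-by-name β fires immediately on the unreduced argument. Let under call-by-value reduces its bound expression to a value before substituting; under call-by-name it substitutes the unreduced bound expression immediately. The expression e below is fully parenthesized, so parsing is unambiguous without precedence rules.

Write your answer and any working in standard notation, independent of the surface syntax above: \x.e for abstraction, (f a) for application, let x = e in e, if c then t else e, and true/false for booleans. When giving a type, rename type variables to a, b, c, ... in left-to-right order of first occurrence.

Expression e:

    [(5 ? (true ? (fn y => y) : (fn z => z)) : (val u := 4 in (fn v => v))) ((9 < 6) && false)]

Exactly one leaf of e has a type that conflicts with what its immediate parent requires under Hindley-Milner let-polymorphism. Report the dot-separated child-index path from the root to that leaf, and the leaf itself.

Answer: 0.0 : 5

Working:
  unify Int ~ Bool
  FAIL: mismatch Int ~ Bool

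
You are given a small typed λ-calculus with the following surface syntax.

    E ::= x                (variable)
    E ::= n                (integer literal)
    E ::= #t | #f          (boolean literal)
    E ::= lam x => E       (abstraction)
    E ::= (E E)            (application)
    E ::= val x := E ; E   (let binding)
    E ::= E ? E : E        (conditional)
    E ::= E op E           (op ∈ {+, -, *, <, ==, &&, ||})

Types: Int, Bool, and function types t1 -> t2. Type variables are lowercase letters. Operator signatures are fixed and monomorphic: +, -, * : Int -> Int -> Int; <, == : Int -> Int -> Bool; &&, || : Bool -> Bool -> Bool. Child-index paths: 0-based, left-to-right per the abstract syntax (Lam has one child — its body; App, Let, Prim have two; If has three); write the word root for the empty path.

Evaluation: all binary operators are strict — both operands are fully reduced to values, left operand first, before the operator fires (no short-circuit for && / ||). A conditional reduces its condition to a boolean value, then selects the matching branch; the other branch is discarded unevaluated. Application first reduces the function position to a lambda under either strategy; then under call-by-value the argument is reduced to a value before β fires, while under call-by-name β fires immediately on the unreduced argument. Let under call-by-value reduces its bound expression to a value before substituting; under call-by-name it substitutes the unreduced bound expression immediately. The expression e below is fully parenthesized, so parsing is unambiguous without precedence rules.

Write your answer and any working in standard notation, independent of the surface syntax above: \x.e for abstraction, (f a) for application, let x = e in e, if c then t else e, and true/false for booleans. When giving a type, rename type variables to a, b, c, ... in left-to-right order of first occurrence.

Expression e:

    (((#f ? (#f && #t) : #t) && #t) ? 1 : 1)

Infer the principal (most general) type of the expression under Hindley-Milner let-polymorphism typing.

Derivation:
  unify Bool ~ Bool
  unify Bool ~ Bool
  unify Bool ~ Bool
  unify Bool ~ Bool
  unify Bool ~ Bool
  unify Bool ~ Bool
  unify Bool ~ Bool
  unify Int ~ Int

Answer: Int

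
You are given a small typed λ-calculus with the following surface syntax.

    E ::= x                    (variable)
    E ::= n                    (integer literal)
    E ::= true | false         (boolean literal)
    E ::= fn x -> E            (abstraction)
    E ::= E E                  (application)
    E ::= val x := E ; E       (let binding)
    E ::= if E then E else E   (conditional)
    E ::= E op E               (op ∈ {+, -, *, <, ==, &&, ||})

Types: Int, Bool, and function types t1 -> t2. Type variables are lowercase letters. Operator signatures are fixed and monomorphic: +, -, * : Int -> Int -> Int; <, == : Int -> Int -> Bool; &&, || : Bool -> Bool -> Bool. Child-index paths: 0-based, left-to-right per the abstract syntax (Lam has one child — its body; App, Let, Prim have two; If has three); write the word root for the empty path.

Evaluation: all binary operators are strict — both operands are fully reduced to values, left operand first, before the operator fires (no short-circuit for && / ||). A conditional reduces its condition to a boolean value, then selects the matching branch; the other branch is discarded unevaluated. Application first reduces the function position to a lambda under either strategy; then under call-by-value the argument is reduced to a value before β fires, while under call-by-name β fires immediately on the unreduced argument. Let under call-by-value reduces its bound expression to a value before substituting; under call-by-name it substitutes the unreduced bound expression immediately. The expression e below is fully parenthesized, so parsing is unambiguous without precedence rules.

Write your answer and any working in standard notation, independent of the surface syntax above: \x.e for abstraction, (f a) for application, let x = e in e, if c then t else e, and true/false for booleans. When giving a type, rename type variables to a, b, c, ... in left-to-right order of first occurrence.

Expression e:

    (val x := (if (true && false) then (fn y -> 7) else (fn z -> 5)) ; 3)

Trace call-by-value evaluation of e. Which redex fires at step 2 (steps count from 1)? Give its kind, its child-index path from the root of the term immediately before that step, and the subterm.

Trace:
step 0: (let x = (if (true && false) then (\y.7) else (\z.5)) in 3)
step 1: [delta@0.0] (let x = (if false then (\y.7) else (\z.5)) in 3)
step 2: [if@0] (let x = (\z.5) in 3)

Answer: if at 0 : (if false then (\y.7) else (\z.5))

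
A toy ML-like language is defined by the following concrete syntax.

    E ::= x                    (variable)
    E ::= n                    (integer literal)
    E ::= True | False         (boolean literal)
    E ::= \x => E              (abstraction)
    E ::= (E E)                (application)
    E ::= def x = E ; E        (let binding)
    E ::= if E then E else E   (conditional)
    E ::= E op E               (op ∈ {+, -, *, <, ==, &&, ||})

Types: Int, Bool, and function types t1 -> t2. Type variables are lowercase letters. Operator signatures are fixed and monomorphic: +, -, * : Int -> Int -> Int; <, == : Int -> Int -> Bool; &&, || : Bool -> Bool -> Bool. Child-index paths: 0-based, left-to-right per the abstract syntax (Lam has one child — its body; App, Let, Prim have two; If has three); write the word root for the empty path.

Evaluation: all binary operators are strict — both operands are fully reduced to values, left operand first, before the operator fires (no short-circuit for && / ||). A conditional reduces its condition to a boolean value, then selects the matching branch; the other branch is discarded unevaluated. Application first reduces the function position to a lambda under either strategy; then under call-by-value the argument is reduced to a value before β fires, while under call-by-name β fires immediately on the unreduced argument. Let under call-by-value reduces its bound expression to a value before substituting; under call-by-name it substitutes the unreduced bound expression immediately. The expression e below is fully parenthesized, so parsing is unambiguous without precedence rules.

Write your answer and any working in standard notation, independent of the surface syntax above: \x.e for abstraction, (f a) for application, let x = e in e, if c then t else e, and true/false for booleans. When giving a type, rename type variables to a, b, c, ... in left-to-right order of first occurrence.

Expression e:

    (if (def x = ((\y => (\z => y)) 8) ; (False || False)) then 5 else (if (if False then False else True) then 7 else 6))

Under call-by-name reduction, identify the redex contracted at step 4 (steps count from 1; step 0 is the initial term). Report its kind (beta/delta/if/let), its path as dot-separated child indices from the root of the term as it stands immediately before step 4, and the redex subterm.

Derivation:
step 0: (if (let x = ((\y.(\z.y)) 8) in (false || false)) then 5 else (if (if false then false else true) then 7 else 6))
step 1: [let@0] (if (false || false) then 5 else (if (if false then false else true) then 7 else 6))
step 2: [delta@0] (if false then 5 else (if (if false then false else true) then 7 else 6))
step 3: [if@root] (if (if false then false else true) then 7 else 6)
step 4: [if@0] (if true then 7 else 6)

Answer: if at 0 : (if false then false else true)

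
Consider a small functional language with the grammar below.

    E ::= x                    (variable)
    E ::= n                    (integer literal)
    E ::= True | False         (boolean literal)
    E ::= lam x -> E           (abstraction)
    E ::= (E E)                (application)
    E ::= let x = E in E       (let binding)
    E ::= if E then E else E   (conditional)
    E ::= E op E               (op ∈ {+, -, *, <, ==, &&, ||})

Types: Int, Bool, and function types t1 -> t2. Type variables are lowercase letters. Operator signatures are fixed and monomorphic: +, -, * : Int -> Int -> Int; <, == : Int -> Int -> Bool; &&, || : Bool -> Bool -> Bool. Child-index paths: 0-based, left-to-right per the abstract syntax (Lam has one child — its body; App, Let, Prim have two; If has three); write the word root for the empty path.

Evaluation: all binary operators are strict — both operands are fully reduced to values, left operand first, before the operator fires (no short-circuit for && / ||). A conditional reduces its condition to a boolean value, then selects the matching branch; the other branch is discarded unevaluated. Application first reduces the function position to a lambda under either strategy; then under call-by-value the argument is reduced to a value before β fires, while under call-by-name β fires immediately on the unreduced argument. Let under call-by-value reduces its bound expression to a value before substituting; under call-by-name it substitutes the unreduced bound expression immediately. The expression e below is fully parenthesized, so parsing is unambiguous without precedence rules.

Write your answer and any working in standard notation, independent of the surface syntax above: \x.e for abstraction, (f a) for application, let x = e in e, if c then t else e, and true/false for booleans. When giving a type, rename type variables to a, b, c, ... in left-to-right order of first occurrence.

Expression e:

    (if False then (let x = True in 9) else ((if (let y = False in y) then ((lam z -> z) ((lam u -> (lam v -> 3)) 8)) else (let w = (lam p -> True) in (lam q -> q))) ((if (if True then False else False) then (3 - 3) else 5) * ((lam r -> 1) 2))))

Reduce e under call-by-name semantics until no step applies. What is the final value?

Answer: 5

Trace:
step 0: (if false then (let x = true in 9) else ((if (let y = false in y) then ((\z.z) ((\u.(\v.3)) 8)) else (let w = (\p.true) in (\q.q))) ((if (if true then false else false) then (3 - 3) else 5) * ((\r.1) 2))))
step 1: [if@root] ((if (let y = false in y) then ((\z.z) ((\u.(\v.3)) 8)) else (let w = (\p.true) in (\q.q))) ((if (if true then false else false) then (3 - 3) else 5) * ((\r.1) 2)))
step 2: [let@0.0] ((if false then ((\z.z) ((\u.(\v.3)) 8)) else (let w = (\p.true) in (\q.q))) ((if (if true then false else false) then (3 - 3) else 5) * ((\r.1) 2)))
step 3: [if@0] ((let w = (\p.true) in (\q.q)) ((if (if true then false else false) then (3 - 3) else 5) * ((\r.1) 2)))
step 4: [let@0] ((\q.q) ((if (if true then false else false) then (3 - 3) else 5) * ((\r.1) 2)))
step 5: [beta@root] ((if (if true then false else false) then (3 - 3) else 5) * ((\r.1) 2))
step 6: [if@0.0] ((if false then (3 - 3) else 5) * ((\r.1) 2))
step 7: [if@0] (5 * ((\r.1) 2))
step 8: [beta@1] (5 * 1)
step 9: [delta@root] 5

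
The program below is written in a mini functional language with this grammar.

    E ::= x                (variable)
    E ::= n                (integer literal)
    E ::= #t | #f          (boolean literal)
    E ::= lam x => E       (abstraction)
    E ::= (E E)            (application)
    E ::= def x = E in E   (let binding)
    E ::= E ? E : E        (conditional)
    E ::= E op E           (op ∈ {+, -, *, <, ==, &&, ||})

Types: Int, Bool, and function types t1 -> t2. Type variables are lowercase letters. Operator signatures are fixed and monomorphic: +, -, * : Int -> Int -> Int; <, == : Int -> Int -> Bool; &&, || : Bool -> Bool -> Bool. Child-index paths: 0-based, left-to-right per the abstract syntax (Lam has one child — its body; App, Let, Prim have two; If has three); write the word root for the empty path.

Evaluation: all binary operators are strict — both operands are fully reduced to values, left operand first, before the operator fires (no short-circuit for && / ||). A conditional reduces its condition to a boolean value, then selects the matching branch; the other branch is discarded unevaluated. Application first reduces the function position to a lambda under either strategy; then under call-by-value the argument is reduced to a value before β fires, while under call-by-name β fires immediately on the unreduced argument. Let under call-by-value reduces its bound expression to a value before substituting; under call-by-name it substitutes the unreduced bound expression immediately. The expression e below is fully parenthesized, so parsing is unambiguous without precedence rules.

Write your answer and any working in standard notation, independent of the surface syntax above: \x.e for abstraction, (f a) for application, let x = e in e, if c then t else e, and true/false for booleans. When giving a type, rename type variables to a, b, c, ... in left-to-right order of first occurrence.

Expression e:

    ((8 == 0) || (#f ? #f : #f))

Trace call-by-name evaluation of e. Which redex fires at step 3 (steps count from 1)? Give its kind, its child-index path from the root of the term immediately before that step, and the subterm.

Answer: delta at root : (false || false)

Working:
step 0: ((8 == 0) || (if false then false else false))
step 1: [delta@0] (false || (if false then false else false))
step 2: [if@1] (false || false)
step 3: [delta@root] false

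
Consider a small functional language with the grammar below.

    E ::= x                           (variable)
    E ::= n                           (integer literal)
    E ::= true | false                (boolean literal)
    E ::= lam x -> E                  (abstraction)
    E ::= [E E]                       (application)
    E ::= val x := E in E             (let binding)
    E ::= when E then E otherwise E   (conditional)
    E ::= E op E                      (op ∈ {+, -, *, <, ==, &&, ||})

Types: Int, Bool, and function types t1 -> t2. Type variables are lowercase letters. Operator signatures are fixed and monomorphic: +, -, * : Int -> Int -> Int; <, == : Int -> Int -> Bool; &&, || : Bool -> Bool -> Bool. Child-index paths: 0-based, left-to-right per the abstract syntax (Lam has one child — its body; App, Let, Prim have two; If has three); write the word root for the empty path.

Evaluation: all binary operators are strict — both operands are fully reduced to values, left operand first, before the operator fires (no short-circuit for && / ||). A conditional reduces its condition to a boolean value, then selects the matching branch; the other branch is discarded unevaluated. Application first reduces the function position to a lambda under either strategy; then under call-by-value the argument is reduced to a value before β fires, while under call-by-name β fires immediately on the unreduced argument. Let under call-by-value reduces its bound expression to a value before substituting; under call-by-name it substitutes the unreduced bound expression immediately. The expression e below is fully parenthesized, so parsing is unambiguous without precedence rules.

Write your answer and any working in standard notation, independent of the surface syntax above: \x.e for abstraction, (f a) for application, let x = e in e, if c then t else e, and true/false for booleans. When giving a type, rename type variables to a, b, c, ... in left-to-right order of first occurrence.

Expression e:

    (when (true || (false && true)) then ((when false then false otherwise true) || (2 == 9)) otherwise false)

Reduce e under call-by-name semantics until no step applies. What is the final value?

Trace:
step 0: (if (true || (false && true)) then ((if false then false else true) || (2 == 9)) else false)
step 1: [delta@0.1] (if (true || false) then ((if false then false else true) || (2 == 9)) else false)
step 2: [delta@0] (if true then ((if false then false else true) || (2 == 9)) else false)
step 3: [if@root] ((if false then false else true) || (2 == 9))
step 4: [if@0] (true || (2 == 9))
step 5: [delta@1] (true || false)
step 6: [delta@root] true

Answer: true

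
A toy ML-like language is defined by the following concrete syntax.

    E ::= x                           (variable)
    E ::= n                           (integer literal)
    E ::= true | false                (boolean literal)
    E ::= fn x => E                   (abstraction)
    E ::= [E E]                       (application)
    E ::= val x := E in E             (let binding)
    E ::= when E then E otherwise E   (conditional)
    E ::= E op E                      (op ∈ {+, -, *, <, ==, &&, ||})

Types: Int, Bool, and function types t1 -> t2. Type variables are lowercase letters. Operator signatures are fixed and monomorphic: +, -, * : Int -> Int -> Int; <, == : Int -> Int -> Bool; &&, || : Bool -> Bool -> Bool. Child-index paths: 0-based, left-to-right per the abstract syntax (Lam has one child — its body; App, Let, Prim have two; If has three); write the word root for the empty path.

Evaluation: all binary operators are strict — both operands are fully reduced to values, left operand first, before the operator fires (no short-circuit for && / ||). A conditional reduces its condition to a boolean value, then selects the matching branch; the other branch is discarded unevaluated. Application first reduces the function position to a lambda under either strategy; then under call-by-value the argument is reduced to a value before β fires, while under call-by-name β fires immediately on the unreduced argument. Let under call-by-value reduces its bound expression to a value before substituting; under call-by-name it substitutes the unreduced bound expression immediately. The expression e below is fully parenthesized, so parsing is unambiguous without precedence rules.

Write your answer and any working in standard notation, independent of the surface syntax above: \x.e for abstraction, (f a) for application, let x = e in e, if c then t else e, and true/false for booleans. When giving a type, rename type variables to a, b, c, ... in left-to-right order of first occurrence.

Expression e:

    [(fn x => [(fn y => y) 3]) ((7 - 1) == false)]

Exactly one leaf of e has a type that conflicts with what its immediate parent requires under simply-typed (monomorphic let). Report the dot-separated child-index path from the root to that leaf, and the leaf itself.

Working:
y : b
\y._ : b -> b
  unify b -> b ~ Int -> c
  unify b ~ Int
  unify Int ~ c
_ _ : Int
\x._ : a -> Int
  unify Int ~ Int
  unify Int ~ Int
  unify Int ~ Int
  unify Bool ~ Int
  FAIL: mismatch Bool ~ Int

Answer: 1.1 : false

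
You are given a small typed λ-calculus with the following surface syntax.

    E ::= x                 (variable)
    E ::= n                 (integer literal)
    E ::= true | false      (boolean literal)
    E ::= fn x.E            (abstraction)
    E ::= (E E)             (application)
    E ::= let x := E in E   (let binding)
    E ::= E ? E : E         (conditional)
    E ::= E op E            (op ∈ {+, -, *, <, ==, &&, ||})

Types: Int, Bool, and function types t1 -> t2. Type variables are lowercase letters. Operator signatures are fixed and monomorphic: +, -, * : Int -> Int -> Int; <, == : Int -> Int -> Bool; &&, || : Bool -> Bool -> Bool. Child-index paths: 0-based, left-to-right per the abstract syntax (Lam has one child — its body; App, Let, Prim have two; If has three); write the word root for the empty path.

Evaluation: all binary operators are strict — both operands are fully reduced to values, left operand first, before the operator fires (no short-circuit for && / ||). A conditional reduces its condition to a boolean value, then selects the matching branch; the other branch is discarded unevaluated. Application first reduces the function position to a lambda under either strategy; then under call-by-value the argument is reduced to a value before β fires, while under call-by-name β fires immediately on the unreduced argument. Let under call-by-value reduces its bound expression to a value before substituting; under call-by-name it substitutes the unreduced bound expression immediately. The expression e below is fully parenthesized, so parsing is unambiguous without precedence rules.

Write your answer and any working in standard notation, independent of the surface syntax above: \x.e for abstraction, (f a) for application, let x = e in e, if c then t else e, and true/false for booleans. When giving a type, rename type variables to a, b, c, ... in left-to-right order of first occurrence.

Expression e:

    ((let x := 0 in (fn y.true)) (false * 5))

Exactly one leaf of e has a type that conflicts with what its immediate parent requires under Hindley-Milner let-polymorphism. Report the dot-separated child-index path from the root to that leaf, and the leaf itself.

Working:
let x : Int
\y._ : a -> Bool
  unify Bool ~ Int
  FAIL: mismatch Bool ~ Int

Answer: 1.0 : false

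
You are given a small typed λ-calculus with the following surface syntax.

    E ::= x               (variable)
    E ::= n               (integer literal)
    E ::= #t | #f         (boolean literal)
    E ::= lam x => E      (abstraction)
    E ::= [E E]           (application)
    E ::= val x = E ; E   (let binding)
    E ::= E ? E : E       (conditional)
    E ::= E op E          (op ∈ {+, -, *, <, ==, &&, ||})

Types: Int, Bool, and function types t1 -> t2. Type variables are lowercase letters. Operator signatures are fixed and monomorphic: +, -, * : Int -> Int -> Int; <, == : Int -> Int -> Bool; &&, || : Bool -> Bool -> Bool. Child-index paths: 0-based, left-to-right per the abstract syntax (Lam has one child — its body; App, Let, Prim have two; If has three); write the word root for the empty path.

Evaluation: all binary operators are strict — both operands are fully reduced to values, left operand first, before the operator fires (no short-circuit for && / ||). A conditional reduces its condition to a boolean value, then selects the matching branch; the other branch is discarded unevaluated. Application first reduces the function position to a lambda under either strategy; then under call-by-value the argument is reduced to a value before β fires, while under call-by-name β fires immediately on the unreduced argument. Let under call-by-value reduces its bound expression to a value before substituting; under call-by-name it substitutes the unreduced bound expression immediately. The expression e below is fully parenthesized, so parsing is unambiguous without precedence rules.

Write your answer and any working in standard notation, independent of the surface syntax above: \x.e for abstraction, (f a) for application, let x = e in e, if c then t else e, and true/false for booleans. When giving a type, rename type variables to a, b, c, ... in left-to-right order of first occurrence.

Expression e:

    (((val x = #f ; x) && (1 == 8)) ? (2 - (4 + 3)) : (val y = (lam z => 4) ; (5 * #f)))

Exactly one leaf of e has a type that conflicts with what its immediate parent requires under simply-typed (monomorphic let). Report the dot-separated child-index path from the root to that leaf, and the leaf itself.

Trace:
let x : Bool
x : Bool
  unify Bool ~ Bool
  unify Int ~ Int
  unify Int ~ Int
  unify Bool ~ Bool
  unify Bool ~ Bool
  unify Int ~ Int
  unify Int ~ Int
  unify Int ~ Int
  unify Int ~ Int
\z._ : a -> Int
let y : a -> Int
  unify Int ~ Int
  unify Bool ~ Int
  FAIL: mismatch Bool ~ Int

Answer: 2.1.1 : false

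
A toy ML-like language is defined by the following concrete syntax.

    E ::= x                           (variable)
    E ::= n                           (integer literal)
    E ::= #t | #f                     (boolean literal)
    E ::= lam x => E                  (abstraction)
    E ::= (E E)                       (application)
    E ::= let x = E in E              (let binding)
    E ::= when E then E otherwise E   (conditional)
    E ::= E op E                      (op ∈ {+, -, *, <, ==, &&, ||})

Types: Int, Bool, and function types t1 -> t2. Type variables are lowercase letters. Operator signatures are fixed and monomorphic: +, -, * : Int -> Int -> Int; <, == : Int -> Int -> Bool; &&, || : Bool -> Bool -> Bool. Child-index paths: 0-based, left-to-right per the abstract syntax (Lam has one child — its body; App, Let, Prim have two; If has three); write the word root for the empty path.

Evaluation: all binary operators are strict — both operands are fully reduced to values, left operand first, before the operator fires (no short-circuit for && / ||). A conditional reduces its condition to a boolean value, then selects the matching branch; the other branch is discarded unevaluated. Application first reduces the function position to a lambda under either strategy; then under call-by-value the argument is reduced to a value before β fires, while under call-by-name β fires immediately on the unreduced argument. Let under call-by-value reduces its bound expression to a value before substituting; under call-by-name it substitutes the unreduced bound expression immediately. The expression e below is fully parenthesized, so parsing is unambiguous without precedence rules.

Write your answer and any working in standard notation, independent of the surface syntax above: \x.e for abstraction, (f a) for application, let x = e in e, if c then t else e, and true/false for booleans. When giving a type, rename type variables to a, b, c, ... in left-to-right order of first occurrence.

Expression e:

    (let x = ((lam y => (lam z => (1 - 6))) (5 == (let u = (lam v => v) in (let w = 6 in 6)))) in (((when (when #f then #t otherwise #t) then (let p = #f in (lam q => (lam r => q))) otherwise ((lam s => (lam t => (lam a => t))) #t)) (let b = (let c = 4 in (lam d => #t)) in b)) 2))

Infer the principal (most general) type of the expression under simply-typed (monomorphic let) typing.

Working:
  unify Int ~ Int
  unify Int ~ Int
\z._ : b -> Int
\y._ : a -> b -> Int
  unify Int ~ Int
v : c
\v._ : c -> c
let u : c -> c
let w : Int
  unify Int ~ Int
  unify a -> b -> Int ~ Bool -> d
  unify a ~ Bool
  unify b -> Int ~ d
_ _ : b -> Int
let x : b -> Int
  unify Bool ~ Bool
  unify Bool ~ Bool
  unify Bool ~ Bool
let p : Bool
q : e
\r._ : f -> e
\q._ : e -> f -> e
t : h
\a._ : i -> h
\t._ : h -> i -> h
\s._ : g -> h -> i -> h
  unify g -> h -> i -> h ~ Bool -> j
  unify g ~ Bool
  unify h -> i -> h ~ j
_ _ : h -> i -> h
  unify e -> f -> e ~ h -> i -> h
  unify e ~ h
  unify f -> h ~ i -> h
  unify f ~ i
  unify h ~ h
let c : Int
\d._ : k -> Bool
let b : k -> Bool
b : k -> Bool
  unify h -> i -> h ~ (k -> Bool) -> l
  unify h ~ k -> Bool
  unify i -> k -> Bool ~ l
_ _ : i -> k -> Bool
  unify i -> k -> Bool ~ Int -> m
  unify i ~ Int
  unify k -> Bool ~ m
_ _ : k -> Bool

Answer: a -> Bool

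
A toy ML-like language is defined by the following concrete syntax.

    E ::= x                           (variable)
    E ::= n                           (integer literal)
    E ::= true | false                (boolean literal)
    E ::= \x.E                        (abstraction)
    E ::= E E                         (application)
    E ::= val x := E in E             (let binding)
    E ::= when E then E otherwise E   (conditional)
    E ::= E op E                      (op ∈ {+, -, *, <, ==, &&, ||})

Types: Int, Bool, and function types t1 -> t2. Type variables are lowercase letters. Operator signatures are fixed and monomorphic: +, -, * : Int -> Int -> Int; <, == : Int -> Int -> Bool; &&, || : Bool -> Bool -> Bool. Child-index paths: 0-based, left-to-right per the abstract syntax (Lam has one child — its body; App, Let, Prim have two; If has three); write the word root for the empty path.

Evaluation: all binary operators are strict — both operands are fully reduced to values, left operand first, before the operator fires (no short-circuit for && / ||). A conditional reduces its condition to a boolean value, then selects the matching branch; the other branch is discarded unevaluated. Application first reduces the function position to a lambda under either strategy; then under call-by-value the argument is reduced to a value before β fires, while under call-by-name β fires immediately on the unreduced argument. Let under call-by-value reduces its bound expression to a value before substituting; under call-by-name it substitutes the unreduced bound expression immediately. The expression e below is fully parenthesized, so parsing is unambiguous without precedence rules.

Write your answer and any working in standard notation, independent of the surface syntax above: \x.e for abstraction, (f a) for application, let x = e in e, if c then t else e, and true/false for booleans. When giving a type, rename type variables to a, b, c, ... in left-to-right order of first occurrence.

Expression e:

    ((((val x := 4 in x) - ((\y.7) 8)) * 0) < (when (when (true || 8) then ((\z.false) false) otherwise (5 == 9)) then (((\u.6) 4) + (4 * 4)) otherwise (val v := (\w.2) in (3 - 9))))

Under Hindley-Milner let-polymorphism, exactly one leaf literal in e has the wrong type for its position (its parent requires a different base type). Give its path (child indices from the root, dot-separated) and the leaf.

Answer: 1.0.0.1 : 8

Trace:
let x : Int
x : Int
  unify Int ~ Int
\y._ : a -> Int
  unify a -> Int ~ Int -> b
  unify a ~ Int
  unify Int ~ b
_ _ : Int
  unify Int ~ Int
  unify Int ~ Int
  unify Int ~ Int
  unify Int ~ Int
  unify Bool ~ Bool
  unify Int ~ Bool
  FAIL: mismatch Int ~ Bool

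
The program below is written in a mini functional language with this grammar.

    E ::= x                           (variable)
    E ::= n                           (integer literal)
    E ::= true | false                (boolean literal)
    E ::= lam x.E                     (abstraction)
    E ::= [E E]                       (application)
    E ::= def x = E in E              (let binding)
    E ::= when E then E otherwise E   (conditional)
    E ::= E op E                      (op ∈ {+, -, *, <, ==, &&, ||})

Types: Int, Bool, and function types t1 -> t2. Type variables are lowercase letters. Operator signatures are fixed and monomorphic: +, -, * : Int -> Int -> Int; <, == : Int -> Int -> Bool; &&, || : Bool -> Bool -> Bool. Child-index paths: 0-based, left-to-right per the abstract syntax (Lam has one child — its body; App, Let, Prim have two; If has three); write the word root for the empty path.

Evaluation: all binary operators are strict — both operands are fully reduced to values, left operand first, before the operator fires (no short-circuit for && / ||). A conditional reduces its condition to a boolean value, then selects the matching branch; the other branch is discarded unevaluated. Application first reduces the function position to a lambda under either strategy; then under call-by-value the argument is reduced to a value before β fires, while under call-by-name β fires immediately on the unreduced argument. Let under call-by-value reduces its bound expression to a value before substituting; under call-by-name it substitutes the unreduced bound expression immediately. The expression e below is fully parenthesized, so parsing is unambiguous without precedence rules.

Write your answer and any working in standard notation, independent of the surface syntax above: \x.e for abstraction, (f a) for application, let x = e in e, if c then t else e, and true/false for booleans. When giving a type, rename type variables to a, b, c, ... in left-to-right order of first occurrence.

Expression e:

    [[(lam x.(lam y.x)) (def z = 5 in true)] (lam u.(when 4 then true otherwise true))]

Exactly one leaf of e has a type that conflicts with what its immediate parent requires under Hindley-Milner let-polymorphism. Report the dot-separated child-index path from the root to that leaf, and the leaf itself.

Answer: 1.0.0 : 4

Trace:
x : a
\y._ : b -> a
\x._ : a -> b -> a
let z : Int
  unify a -> b -> a ~ Bool -> c
  unify a ~ Bool
  unify b -> Bool ~ c
_ _ : b -> Bool
  unify Int ~ Bool
  FAIL: mismatch Int ~ Bool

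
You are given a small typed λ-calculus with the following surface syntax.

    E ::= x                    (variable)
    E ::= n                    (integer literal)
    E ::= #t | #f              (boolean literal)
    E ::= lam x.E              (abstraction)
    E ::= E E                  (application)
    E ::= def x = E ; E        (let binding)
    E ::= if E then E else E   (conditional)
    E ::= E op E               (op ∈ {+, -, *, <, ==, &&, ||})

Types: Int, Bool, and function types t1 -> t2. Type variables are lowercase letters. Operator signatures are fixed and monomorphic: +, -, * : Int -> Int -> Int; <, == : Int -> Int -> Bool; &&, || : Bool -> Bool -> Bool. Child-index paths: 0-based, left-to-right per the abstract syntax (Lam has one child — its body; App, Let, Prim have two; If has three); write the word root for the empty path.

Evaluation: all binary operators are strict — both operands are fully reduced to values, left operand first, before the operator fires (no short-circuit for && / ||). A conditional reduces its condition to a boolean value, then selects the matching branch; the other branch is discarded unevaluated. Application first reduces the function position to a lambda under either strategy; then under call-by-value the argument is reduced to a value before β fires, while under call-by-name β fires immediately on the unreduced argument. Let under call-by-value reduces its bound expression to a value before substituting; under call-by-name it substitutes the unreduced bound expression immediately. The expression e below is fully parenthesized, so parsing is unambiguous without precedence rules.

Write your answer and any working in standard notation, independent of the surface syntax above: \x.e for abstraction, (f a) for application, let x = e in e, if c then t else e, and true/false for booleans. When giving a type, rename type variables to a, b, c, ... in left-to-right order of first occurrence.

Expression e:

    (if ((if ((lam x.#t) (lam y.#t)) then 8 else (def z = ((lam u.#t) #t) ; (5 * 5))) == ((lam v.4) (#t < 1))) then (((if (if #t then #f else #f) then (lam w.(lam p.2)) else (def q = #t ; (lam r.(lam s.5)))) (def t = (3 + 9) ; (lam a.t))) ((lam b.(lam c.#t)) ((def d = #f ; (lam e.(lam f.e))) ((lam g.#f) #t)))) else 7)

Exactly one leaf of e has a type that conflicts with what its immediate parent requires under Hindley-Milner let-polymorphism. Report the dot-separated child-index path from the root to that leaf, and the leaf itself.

Trace:
\x._ : a -> Bool
\y._ : b -> Bool
  unify a -> Bool ~ (b -> Bool) -> c
  unify a ~ b -> Bool
  unify Bool ~ c
_ _ : Bool
  unify Bool ~ Bool
\u._ : d -> Bool
  unify d -> Bool ~ Bool -> e
  unify d ~ Bool
  unify Bool ~ e
_ _ : Bool
let z : Bool
  unify Int ~ Int
  unify Int ~ Int
  unify Int ~ Int
  unify Int ~ Int
\v._ : f -> Int
  unify Bool ~ Int
  FAIL: mismatch Bool ~ Int

Answer: 0.1.1.0 : true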